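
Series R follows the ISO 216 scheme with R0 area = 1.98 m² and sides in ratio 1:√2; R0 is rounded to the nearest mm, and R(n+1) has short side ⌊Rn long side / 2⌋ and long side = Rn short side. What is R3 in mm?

418 × 591 mm

Let R0's short side be w mm. w · w√2 = 1.98 m² = 1,980,000 mm², so w ≈ 1183.2 mm and w√2 ≈ 1673.4 mm → R0 = 1183 × 1673 mm.
R1: ⌊1673/2⌋ × 1183 = 836 × 1183 mm
R2: ⌊1183/2⌋ × 836 = 591 × 836 mm
R3: ⌊836/2⌋ × 591 = 418 × 591 mm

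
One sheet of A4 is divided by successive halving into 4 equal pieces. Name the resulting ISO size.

4 = 2^2, so 2 halving steps.
A4 → A5 → … → A6 after 2 steps.

A6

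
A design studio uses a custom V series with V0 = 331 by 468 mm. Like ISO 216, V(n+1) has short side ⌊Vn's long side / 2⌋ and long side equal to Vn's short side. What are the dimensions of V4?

82 × 117 mm

V1: ⌊468/2⌋ × 331 = 234 × 331 mm
V2: ⌊331/2⌋ × 234 = 165 × 234 mm
V3: ⌊234/2⌋ × 165 = 117 × 165 mm
V4: ⌊165/2⌋ × 117 = 82 × 117 mm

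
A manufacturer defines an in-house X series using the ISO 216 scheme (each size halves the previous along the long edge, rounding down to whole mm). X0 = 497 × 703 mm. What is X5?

X1: ⌊703/2⌋ × 497 = 351 × 497 mm
X2: ⌊497/2⌋ × 351 = 248 × 351 mm
X3: ⌊351/2⌋ × 248 = 175 × 248 mm
X4: ⌊248/2⌋ × 175 = 124 × 175 mm
X5: ⌊175/2⌋ × 124 = 87 × 124 mm

87 × 124 mm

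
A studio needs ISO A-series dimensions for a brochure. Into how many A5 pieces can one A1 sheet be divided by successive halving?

16

Each ISO step halves the sheet: 1 × A1 → 2 × A2 → 4 × A3 → 8 × A4 → …
From A1 to A5 is 4 halving steps: 2^4 = 16.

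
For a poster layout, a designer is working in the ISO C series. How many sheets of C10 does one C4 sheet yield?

Each ISO step halves the sheet: 1 × C4 → 2 × C5 → 4 × C6 → 8 × C7 → …
From C4 to C10 is 6 halving steps: 2^6 = 64.

64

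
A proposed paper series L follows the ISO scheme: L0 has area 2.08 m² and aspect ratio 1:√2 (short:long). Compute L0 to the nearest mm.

1213 × 1715 mm

Let the short side be w mm. Then w · w√2 = 2.08 m² = 2,080,000 mm².
w² = 2,080,000/√2, so w ≈ 1212.8 mm; long side = w√2 ≈ 1715.1 mm.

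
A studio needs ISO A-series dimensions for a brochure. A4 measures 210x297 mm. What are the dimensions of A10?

A5: ⌊297/2⌋ × 210 = 148 × 210 mm
A6: ⌊210/2⌋ × 148 = 105 × 148 mm
A7: ⌊148/2⌋ × 105 = 74 × 105 mm
A8: ⌊105/2⌋ × 74 = 52 × 74 mm
A9: ⌊74/2⌋ × 52 = 37 × 52 mm
A10: ⌊52/2⌋ × 37 = 26 × 37 mm

26 × 37 mm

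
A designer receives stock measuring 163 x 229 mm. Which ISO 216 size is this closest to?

C5 (162 × 229 mm)

Aspect ratio 229/163 ≈ 1.405 — close to the ISO √2 ≈ 1.414.
In the C-series (envelope sizes, between A and B): C5 = 162 × 229 mm.
Off by 1 mm total — nearest standard size.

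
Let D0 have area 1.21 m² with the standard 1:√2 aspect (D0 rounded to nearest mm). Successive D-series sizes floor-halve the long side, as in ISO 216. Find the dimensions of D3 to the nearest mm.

Let D0's short side be w mm. w · w√2 = 1.21 m² = 1,210,000 mm², so w ≈ 925.0 mm and w√2 ≈ 1308.1 mm → D0 = 925 × 1308 mm.
D1: ⌊1308/2⌋ × 925 = 654 × 925 mm
D2: ⌊925/2⌋ × 654 = 462 × 654 mm
D3: ⌊654/2⌋ × 462 = 327 × 462 mm

327 × 462 mm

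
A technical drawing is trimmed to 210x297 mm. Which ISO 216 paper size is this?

A4 (210 × 297 mm)

Aspect ratio 297/210 ≈ 1.414 — close to the ISO √2 ≈ 1.414.
In the A-series (A0 area = 1 m²): A4 = 210 × 297 mm.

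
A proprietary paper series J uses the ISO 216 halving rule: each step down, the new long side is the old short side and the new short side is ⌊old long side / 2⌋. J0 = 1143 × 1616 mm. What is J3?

J1: ⌊1616/2⌋ × 1143 = 808 × 1143 mm
J2: ⌊1143/2⌋ × 808 = 571 × 808 mm
J3: ⌊808/2⌋ × 571 = 404 × 571 mm

404 × 571 mm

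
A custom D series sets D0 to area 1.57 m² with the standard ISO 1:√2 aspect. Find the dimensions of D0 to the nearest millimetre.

Let the short side be w mm. Then w · w√2 = 1.57 m² = 1,570,000 mm².
w² = 1,570,000/√2, so w ≈ 1053.6 mm; long side = w√2 ≈ 1490.1 mm.

1054 × 1490 mm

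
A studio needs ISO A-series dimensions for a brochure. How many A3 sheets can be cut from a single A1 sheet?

4

Each ISO step halves the sheet: 1 × A1 → 2 × A2 → 4 × A3
From A1 to A3 is 2 halving steps: 2^2 = 4.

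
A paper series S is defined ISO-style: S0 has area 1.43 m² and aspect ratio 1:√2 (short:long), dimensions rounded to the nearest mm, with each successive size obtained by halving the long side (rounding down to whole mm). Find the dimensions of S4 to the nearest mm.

Let S0's short side be w mm. w · w√2 = 1.43 m² = 1,430,000 mm², so w ≈ 1005.6 mm and w√2 ≈ 1422.1 mm → S0 = 1006 × 1422 mm.
S1: ⌊1422/2⌋ × 1006 = 711 × 1006 mm
S2: ⌊1006/2⌋ × 711 = 503 × 711 mm
S3: ⌊711/2⌋ × 503 = 355 × 503 mm
S4: ⌊503/2⌋ × 355 = 251 × 355 mm

251 × 355 mm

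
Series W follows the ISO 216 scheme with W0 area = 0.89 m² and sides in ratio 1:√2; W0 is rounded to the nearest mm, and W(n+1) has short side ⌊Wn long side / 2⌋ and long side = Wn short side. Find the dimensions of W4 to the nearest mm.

Let W0's short side be w mm. w · w√2 = 0.89 m² = 890,000 mm², so w ≈ 793.3 mm and w√2 ≈ 1121.9 mm → W0 = 793 × 1122 mm.
W1: ⌊1122/2⌋ × 793 = 561 × 793 mm
W2: ⌊793/2⌋ × 561 = 396 × 561 mm
W3: ⌊561/2⌋ × 396 = 280 × 396 mm
W4: ⌊396/2⌋ × 280 = 198 × 280 mm

198 × 280 mm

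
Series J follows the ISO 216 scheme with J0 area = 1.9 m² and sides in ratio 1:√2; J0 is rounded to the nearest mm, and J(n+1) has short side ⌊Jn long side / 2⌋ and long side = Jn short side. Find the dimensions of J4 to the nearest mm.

289 × 409 mm

Let J0's short side be w mm. w · w√2 = 1.9 m² = 1,900,000 mm², so w ≈ 1159.1 mm and w√2 ≈ 1639.2 mm → J0 = 1159 × 1639 mm.
J1: ⌊1639/2⌋ × 1159 = 819 × 1159 mm
J2: ⌊1159/2⌋ × 819 = 579 × 819 mm
J3: ⌊819/2⌋ × 579 = 409 × 579 mm
J4: ⌊579/2⌋ × 409 = 289 × 409 mm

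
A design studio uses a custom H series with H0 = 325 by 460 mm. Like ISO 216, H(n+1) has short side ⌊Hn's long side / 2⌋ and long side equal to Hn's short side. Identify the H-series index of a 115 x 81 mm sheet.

H4

H0: 325 × 460 mm
H1: 230 × 325 mm
H2: 162 × 230 mm
H3: 115 × 162 mm
H4: 81 × 115 mm
H5: 57 × 81 mm
→ matches H4.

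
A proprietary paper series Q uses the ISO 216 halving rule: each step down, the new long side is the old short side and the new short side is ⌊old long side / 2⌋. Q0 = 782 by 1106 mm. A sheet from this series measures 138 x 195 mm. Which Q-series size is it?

Q0: 782 × 1106 mm
Q1: 553 × 782 mm
Q2: 391 × 553 mm
Q3: 276 × 391 mm
Q4: 195 × 276 mm
Q5: 138 × 195 mm
Q6: 97 × 138 mm
→ matches Q5.

Q5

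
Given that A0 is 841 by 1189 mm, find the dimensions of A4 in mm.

210 × 297 mm

A1: ⌊1189/2⌋ × 841 = 594 × 841 mm
A2: ⌊841/2⌋ × 594 = 420 × 594 mm
A3: ⌊594/2⌋ × 420 = 297 × 420 mm
A4: ⌊420/2⌋ × 297 = 210 × 297 mm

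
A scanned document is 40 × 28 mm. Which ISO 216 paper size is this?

C10 (28 × 40 mm)

Aspect ratio 40/28 ≈ 1.429 — close to the ISO √2 ≈ 1.414.
In the C-series (envelope sizes, between A and B): C10 = 28 × 40 mm.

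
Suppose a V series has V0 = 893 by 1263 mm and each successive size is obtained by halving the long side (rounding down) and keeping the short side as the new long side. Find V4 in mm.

V1: ⌊1263/2⌋ × 893 = 631 × 893 mm
V2: ⌊893/2⌋ × 631 = 446 × 631 mm
V3: ⌊631/2⌋ × 446 = 315 × 446 mm
V4: ⌊446/2⌋ × 315 = 223 × 315 mm

223 × 315 mm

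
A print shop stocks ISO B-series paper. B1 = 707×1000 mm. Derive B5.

176 × 250 mm

B2: ⌊1000/2⌋ × 707 = 500 × 707 mm
B3: ⌊707/2⌋ × 500 = 353 × 500 mm
B4: ⌊500/2⌋ × 353 = 250 × 353 mm
B5: ⌊353/2⌋ × 250 = 176 × 250 mm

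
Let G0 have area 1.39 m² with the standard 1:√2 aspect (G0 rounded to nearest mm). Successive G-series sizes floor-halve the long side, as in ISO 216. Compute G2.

495 × 701 mm

Let G0's short side be w mm. w · w√2 = 1.39 m² = 1,390,000 mm², so w ≈ 991.4 mm and w√2 ≈ 1402.1 mm → G0 = 991 × 1402 mm.
G1: ⌊1402/2⌋ × 991 = 701 × 991 mm
G2: ⌊991/2⌋ × 701 = 495 × 701 mm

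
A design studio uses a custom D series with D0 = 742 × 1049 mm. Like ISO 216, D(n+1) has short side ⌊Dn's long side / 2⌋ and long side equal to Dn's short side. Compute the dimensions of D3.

D1: ⌊1049/2⌋ × 742 = 524 × 742 mm
D2: ⌊742/2⌋ × 524 = 371 × 524 mm
D3: ⌊524/2⌋ × 371 = 262 × 371 mm

262 × 371 mm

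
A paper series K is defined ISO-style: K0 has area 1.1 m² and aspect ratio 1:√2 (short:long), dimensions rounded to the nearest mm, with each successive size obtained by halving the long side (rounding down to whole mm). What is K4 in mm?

220 × 311 mm

Let K0's short side be w mm. w · w√2 = 1.1 m² = 1,100,000 mm², so w ≈ 881.9 mm and w√2 ≈ 1247.3 mm → K0 = 882 × 1247 mm.
K1: ⌊1247/2⌋ × 882 = 623 × 882 mm
K2: ⌊882/2⌋ × 623 = 441 × 623 mm
K3: ⌊623/2⌋ × 441 = 311 × 441 mm
K4: ⌊441/2⌋ × 311 = 220 × 311 mm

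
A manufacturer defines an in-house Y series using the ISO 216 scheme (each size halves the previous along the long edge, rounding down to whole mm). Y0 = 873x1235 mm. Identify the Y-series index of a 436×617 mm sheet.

Y2

Y0: 873 × 1235 mm
Y1: 617 × 873 mm
Y2: 436 × 617 mm
Y3: 308 × 436 mm
→ matches Y2.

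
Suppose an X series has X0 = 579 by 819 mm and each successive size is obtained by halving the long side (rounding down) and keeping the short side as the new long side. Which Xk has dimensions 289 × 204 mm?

X3

X0: 579 × 819 mm
X1: 409 × 579 mm
X2: 289 × 409 mm
X3: 204 × 289 mm
X4: 144 × 204 mm
→ matches X3.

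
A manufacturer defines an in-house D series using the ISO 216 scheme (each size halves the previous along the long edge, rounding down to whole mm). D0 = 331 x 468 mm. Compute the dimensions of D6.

D1 = 234 × 331 mm (from D0 by 1 halving).
D2: ⌊331/2⌋ × 234 = 165 × 234 mm
D3: ⌊234/2⌋ × 165 = 117 × 165 mm
D4: ⌊165/2⌋ × 117 = 82 × 117 mm
D5: ⌊117/2⌋ × 82 = 58 × 82 mm
D6: ⌊82/2⌋ × 58 = 41 × 58 mm

41 × 58 mm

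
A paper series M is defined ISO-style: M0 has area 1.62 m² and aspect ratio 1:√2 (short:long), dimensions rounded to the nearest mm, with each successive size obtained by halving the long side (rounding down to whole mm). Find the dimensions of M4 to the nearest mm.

267 × 378 mm

Let M0's short side be w mm. w · w√2 = 1.62 m² = 1,620,000 mm², so w ≈ 1070.3 mm and w√2 ≈ 1513.6 mm → M0 = 1070 × 1514 mm.
M1: ⌊1514/2⌋ × 1070 = 757 × 1070 mm
M2: ⌊1070/2⌋ × 757 = 535 × 757 mm
M3: ⌊757/2⌋ × 535 = 378 × 535 mm
M4: ⌊535/2⌋ × 378 = 267 × 378 mm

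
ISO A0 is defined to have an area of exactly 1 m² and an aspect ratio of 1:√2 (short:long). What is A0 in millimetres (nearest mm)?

Let the short side be w mm. Then the long side is w√2 and w · w√2 = 10⁶ mm².
w² = 10⁶/√2, so w = 1000 / 2^(1/4) ≈ 840.9 mm; long side = 1000 · 2^(1/4) ≈ 1189.2 mm.

841 × 1189 mm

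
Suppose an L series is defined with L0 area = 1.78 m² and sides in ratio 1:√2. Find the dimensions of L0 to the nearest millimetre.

1122 × 1587 mm

Let the short side be w mm. Then w · w√2 = 1.78 m² = 1,780,000 mm².
w² = 1,780,000/√2, so w ≈ 1121.9 mm; long side = w√2 ≈ 1586.6 mm.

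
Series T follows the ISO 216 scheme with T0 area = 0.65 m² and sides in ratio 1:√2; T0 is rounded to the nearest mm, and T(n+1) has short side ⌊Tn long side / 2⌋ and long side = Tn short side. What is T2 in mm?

339 × 479 mm

Let T0's short side be w mm. w · w√2 = 0.65 m² = 650,000 mm², so w ≈ 678.0 mm and w√2 ≈ 958.8 mm → T0 = 678 × 959 mm.
T1: ⌊959/2⌋ × 678 = 479 × 678 mm
T2: ⌊678/2⌋ × 479 = 339 × 479 mm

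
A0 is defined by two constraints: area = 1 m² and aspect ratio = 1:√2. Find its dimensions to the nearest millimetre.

Let the short side be w mm. Then the long side is w√2 and w · w√2 = 10⁶ mm².
w² = 10⁶/√2, so w = 1000 / 2^(1/4) ≈ 840.9 mm; long side = 1000 · 2^(1/4) ≈ 1189.2 mm.

841 × 1189 mm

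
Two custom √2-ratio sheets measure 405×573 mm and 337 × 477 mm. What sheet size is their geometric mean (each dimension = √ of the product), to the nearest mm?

369 × 523 mm

Short side: √(405 · 337) = √136485 ≈ 369.4 → 369 mm
Long side: √(573 · 477) = √273321 ≈ 522.8 → 523 mm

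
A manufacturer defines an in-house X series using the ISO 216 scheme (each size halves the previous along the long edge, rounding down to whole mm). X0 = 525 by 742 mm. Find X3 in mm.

185 × 262 mm

X1: ⌊742/2⌋ × 525 = 371 × 525 mm
X2: ⌊525/2⌋ × 371 = 262 × 371 mm
X3: ⌊371/2⌋ × 262 = 185 × 262 mm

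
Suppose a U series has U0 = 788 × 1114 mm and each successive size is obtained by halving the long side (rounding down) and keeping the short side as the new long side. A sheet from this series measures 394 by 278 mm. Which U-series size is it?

U0: 788 × 1114 mm
U1: 557 × 788 mm
U2: 394 × 557 mm
U3: 278 × 394 mm
U4: 197 × 278 mm
→ matches U3.

U3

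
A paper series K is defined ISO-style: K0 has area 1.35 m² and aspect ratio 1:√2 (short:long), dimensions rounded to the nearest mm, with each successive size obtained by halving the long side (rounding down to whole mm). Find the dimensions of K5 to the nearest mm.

Let K0's short side be w mm. w · w√2 = 1.35 m² = 1,350,000 mm², so w ≈ 977.0 mm and w√2 ≈ 1381.7 mm → K0 = 977 × 1382 mm.
K1: ⌊1382/2⌋ × 977 = 691 × 977 mm
K2: ⌊977/2⌋ × 691 = 488 × 691 mm
K3: ⌊691/2⌋ × 488 = 345 × 488 mm
K4: ⌊488/2⌋ × 345 = 244 × 345 mm
K5: ⌊345/2⌋ × 244 = 172 × 244 mm

172 × 244 mm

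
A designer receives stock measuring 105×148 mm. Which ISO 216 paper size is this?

A6 (105 × 148 mm)

Aspect ratio 148/105 ≈ 1.410 — close to the ISO √2 ≈ 1.414.
In the A-series (A0 area = 1 m²): A6 = 105 × 148 mm.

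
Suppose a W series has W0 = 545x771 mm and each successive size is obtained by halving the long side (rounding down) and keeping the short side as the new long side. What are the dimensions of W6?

W1: ⌊771/2⌋ × 545 = 385 × 545 mm
W2: ⌊545/2⌋ × 385 = 272 × 385 mm
W3: ⌊385/2⌋ × 272 = 192 × 272 mm
W4: ⌊272/2⌋ × 192 = 136 × 192 mm
W5: ⌊192/2⌋ × 136 = 96 × 136 mm
W6: ⌊136/2⌋ × 96 = 68 × 96 mm

68 × 96 mm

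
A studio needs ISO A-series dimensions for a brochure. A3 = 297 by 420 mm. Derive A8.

A4: ⌊420/2⌋ × 297 = 210 × 297 mm
A5: ⌊297/2⌋ × 210 = 148 × 210 mm
A6: ⌊210/2⌋ × 148 = 105 × 148 mm
A7: ⌊148/2⌋ × 105 = 74 × 105 mm
A8: ⌊105/2⌋ × 74 = 52 × 74 mm

52 × 74 mm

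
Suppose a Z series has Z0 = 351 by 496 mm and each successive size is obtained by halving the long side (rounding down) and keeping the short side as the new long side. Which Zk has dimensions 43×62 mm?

Z0: 351 × 496 mm
Z1: 248 × 351 mm
Z2: 175 × 248 mm
Z3: 124 × 175 mm
Z4: 87 × 124 mm
Z5: 62 × 87 mm
Z6: 43 × 62 mm
Z7: 31 × 43 mm
→ matches Z6.

Z6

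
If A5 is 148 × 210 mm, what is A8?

A6: ⌊210/2⌋ × 148 = 105 × 148 mm
A7: ⌊148/2⌋ × 105 = 74 × 105 mm
A8: ⌊105/2⌋ × 74 = 52 × 74 mm

52 × 74 mm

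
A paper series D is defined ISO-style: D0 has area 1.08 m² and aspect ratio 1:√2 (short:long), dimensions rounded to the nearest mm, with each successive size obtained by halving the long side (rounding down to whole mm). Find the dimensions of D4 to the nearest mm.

218 × 309 mm

Let D0's short side be w mm. w · w√2 = 1.08 m² = 1,080,000 mm², so w ≈ 873.9 mm and w√2 ≈ 1235.9 mm → D0 = 874 × 1236 mm.
D1: ⌊1236/2⌋ × 874 = 618 × 874 mm
D2: ⌊874/2⌋ × 618 = 437 × 618 mm
D3: ⌊618/2⌋ × 437 = 309 × 437 mm
D4: ⌊437/2⌋ × 309 = 218 × 309 mm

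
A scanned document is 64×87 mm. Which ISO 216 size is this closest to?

Aspect ratio 87/64 ≈ 1.359 (ISO target is √2 ≈ 1.414).
In the B-series (B0 = 1000 × 1414 mm): B8 = 62 × 88 mm.
Off by 3 mm total — nearest standard size.

B8 (62 × 88 mm)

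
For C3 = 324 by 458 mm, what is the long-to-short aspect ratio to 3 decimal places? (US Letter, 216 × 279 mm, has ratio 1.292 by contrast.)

1.414

458 / 324 = 1.414
Matches √2 ≈ 1.414 — the ISO 216 defining ratio.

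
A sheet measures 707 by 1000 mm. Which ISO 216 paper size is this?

B1 (707 × 1000 mm)

Aspect ratio 1000/707 ≈ 1.414 — close to the ISO √2 ≈ 1.414.
In the B-series (B0 = 1000 × 1414 mm): B1 = 707 × 1000 mm.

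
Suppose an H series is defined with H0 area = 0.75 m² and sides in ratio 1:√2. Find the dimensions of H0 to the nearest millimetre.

Let the short side be w mm. Then w · w√2 = 0.75 m² = 750,000 mm².
w² = 750,000/√2, so w ≈ 728.2 mm; long side = w√2 ≈ 1029.9 mm.

728 × 1030 mm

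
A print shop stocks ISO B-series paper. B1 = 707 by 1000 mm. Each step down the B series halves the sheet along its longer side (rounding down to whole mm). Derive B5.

B2: ⌊1000/2⌋ × 707 = 500 × 707 mm
B3: ⌊707/2⌋ × 500 = 353 × 500 mm
B4: ⌊500/2⌋ × 353 = 250 × 353 mm
B5: ⌊353/2⌋ × 250 = 176 × 250 mm

176 × 250 mm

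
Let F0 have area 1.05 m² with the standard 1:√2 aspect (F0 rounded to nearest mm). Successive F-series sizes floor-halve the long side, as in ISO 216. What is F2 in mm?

Let F0's short side be w mm. w · w√2 = 1.05 m² = 1,050,000 mm², so w ≈ 861.7 mm and w√2 ≈ 1218.6 mm → F0 = 862 × 1219 mm.
F1: ⌊1219/2⌋ × 862 = 609 × 862 mm
F2: ⌊862/2⌋ × 609 = 431 × 609 mm

431 × 609 mm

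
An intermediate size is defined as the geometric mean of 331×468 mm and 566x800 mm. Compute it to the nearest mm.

Short side: √(331 · 566) = √187346 ≈ 432.8 → 433 mm
Long side: √(468 · 800) = √374400 ≈ 611.9 → 612 mm

433 × 612 mm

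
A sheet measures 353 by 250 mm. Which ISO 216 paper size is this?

B4 (250 × 353 mm)

Aspect ratio 353/250 ≈ 1.412 — close to the ISO √2 ≈ 1.414.
In the B-series (B0 = 1000 × 1414 mm): B4 = 250 × 353 mm.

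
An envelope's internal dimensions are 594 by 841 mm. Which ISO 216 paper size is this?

Aspect ratio 841/594 ≈ 1.416 — close to the ISO √2 ≈ 1.414.
In the A-series (A0 area = 1 m²): A1 = 594 × 841 mm.

A1 (594 × 841 mm)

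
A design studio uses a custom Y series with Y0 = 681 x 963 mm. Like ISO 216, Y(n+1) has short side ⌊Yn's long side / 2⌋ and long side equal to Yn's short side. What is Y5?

Y1 = 481 × 681 mm (from Y0 by 1 halving).
Y2: ⌊681/2⌋ × 481 = 340 × 481 mm
Y3: ⌊481/2⌋ × 340 = 240 × 340 mm
Y4: ⌊340/2⌋ × 240 = 170 × 240 mm
Y5: ⌊240/2⌋ × 170 = 120 × 170 mm

120 × 170 mm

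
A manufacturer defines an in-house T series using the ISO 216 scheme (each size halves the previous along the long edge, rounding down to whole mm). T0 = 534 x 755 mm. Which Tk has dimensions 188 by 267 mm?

T0: 534 × 755 mm
T1: 377 × 534 mm
T2: 267 × 377 mm
T3: 188 × 267 mm
T4: 133 × 188 mm
→ matches T3.

T3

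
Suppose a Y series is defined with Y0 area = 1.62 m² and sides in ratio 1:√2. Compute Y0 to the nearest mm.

1070 × 1514 mm

Let the short side be w mm. Then w · w√2 = 1.62 m² = 1,620,000 mm².
w² = 1,620,000/√2, so w ≈ 1070.3 mm; long side = w√2 ≈ 1513.6 mm.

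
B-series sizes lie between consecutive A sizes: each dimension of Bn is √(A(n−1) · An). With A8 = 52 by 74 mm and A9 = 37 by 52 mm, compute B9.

Short side: √(52 · 37) = √1924 ≈ 43.9 → 44 mm
Long side: √(74 · 52) = √3848 ≈ 62.0 → 62 mm

44 × 62 mm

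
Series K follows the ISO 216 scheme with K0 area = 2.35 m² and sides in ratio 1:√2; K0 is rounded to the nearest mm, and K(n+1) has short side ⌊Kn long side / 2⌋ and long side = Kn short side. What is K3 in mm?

455 × 644 mm

Let K0's short side be w mm. w · w√2 = 2.35 m² = 2,350,000 mm², so w ≈ 1289.1 mm and w√2 ≈ 1823.0 mm → K0 = 1289 × 1823 mm.
K1: ⌊1823/2⌋ × 1289 = 911 × 1289 mm
K2: ⌊1289/2⌋ × 911 = 644 × 911 mm
K3: ⌊911/2⌋ × 644 = 455 × 644 mm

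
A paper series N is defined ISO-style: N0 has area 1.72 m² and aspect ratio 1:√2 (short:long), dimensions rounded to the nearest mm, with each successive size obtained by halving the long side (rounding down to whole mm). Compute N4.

275 × 390 mm

Let N0's short side be w mm. w · w√2 = 1.72 m² = 1,720,000 mm², so w ≈ 1102.8 mm and w√2 ≈ 1559.6 mm → N0 = 1103 × 1560 mm.
N1: ⌊1560/2⌋ × 1103 = 780 × 1103 mm
N2: ⌊1103/2⌋ × 780 = 551 × 780 mm
N3: ⌊780/2⌋ × 551 = 390 × 551 mm
N4: ⌊551/2⌋ × 390 = 275 × 390 mm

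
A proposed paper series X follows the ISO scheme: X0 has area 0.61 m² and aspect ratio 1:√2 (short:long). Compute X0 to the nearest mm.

Let the short side be w mm. Then w · w√2 = 0.61 m² = 610,000 mm².
w² = 610,000/√2, so w ≈ 656.8 mm; long side = w√2 ≈ 928.8 mm.

657 × 929 mm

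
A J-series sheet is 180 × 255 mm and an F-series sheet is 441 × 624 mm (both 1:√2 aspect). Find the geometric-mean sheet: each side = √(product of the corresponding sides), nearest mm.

282 × 399 mm

Short side: √(180 · 441) = √79380 ≈ 281.7 → 282 mm
Long side: √(255 · 624) = √159120 ≈ 398.9 → 399 mm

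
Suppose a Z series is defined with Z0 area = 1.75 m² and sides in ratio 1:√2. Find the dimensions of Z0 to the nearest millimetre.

1112 × 1573 mm

Let the short side be w mm. Then w · w√2 = 1.75 m² = 1,750,000 mm².
w² = 1,750,000/√2, so w ≈ 1112.4 mm; long side = w√2 ≈ 1573.2 mm.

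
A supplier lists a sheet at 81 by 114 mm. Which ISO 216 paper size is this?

Aspect ratio 114/81 ≈ 1.407 — close to the ISO √2 ≈ 1.414.
In the C-series (envelope sizes, between A and B): C7 = 81 × 114 mm.

C7 (81 × 114 mm)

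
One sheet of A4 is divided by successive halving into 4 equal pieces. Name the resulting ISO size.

4 = 2^2, so 2 halving steps.
A4 → A5 → … → A6 after 2 steps.

A6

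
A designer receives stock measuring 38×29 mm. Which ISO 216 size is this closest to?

Aspect ratio 38/29 ≈ 1.310 (ISO target is √2 ≈ 1.414).
In the C-series (envelope sizes, between A and B): C10 = 28 × 40 mm.
Off by 3 mm total — nearest standard size.

C10 (28 × 40 mm)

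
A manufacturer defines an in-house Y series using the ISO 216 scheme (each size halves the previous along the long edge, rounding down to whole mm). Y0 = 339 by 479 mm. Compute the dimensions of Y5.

59 × 84 mm

Y1: ⌊479/2⌋ × 339 = 239 × 339 mm
Y2: ⌊339/2⌋ × 239 = 169 × 239 mm
Y3: ⌊239/2⌋ × 169 = 119 × 169 mm
Y4: ⌊169/2⌋ × 119 = 84 × 119 mm
Y5: ⌊119/2⌋ × 84 = 59 × 84 mm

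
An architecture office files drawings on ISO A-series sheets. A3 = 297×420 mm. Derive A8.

52 × 74 mm

A4: ⌊420/2⌋ × 297 = 210 × 297 mm
A5: ⌊297/2⌋ × 210 = 148 × 210 mm
A6: ⌊210/2⌋ × 148 = 105 × 148 mm
A7: ⌊148/2⌋ × 105 = 74 × 105 mm
A8: ⌊105/2⌋ × 74 = 52 × 74 mm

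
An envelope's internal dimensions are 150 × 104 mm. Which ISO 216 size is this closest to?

A6 (105 × 148 mm)

Aspect ratio 150/104 ≈ 1.442 (ISO target is √2 ≈ 1.414).
In the A-series (A0 area = 1 m²): A6 = 105 × 148 mm.
Off by 3 mm total — nearest standard size.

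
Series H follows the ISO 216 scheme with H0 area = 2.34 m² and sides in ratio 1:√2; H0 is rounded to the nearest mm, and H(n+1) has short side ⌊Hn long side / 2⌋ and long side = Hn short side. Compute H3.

Let H0's short side be w mm. w · w√2 = 2.34 m² = 2,340,000 mm², so w ≈ 1286.3 mm and w√2 ≈ 1819.1 mm → H0 = 1286 × 1819 mm.
H1: ⌊1819/2⌋ × 1286 = 909 × 1286 mm
H2: ⌊1286/2⌋ × 909 = 643 × 909 mm
H3: ⌊909/2⌋ × 643 = 454 × 643 mm

454 × 643 mm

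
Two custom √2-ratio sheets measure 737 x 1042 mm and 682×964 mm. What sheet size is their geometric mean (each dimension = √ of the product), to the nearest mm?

Short side: √(737 · 682) = √502634 ≈ 709.0 → 709 mm
Long side: √(1042 · 964) = √1004488 ≈ 1002.2 → 1002 mm

709 × 1002 mm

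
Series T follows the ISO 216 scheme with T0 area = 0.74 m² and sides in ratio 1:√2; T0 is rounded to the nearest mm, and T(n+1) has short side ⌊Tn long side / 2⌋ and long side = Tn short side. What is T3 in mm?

255 × 361 mm

Let T0's short side be w mm. w · w√2 = 0.74 m² = 740,000 mm², so w ≈ 723.4 mm and w√2 ≈ 1023.0 mm → T0 = 723 × 1023 mm.
T1: ⌊1023/2⌋ × 723 = 511 × 723 mm
T2: ⌊723/2⌋ × 511 = 361 × 511 mm
T3: ⌊511/2⌋ × 361 = 255 × 361 mm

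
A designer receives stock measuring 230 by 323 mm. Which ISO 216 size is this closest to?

C4 (229 × 324 mm)

Aspect ratio 323/230 ≈ 1.404 — close to the ISO √2 ≈ 1.414.
In the C-series (envelope sizes, between A and B): C4 = 229 × 324 mm.
Off by 2 mm total — nearest standard size.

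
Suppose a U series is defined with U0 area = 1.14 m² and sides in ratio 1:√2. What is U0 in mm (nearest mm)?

898 × 1270 mm

Let the short side be w mm. Then w · w√2 = 1.14 m² = 1,140,000 mm².
w² = 1,140,000/√2, so w ≈ 897.8 mm; long side = w√2 ≈ 1269.7 mm.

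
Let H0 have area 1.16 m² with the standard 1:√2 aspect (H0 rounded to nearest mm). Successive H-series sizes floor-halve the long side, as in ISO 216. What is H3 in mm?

320 × 453 mm

Let H0's short side be w mm. w · w√2 = 1.16 m² = 1,160,000 mm², so w ≈ 905.7 mm and w√2 ≈ 1280.8 mm → H0 = 906 × 1281 mm.
H1: ⌊1281/2⌋ × 906 = 640 × 906 mm
H2: ⌊906/2⌋ × 640 = 453 × 640 mm
H3: ⌊640/2⌋ × 453 = 320 × 453 mm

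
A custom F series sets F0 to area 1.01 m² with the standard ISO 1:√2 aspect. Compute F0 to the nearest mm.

845 × 1195 mm

Let the short side be w mm. Then w · w√2 = 1.01 m² = 1,010,000 mm².
w² = 1,010,000/√2, so w ≈ 845.1 mm; long side = w√2 ≈ 1195.1 mm.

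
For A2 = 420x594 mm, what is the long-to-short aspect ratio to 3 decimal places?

594 / 420 = 1.414
Matches √2 ≈ 1.414 — the ISO 216 defining ratio.

1.414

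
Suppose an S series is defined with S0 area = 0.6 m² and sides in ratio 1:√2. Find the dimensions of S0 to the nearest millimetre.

Let the short side be w mm. Then w · w√2 = 0.6 m² = 600,000 mm².
w² = 600,000/√2, so w ≈ 651.4 mm; long side = w√2 ≈ 921.2 mm.

651 × 921 mm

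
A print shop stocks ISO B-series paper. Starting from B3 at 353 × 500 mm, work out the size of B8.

62 × 88 mm

B4: ⌊500/2⌋ × 353 = 250 × 353 mm
B5: ⌊353/2⌋ × 250 = 176 × 250 mm
B6: ⌊250/2⌋ × 176 = 125 × 176 mm
B7: ⌊176/2⌋ × 125 = 88 × 125 mm
B8: ⌊125/2⌋ × 88 = 62 × 88 mm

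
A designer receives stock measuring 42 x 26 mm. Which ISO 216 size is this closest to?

Aspect ratio 42/26 ≈ 1.615 (ISO target is √2 ≈ 1.414).
In the C-series (envelope sizes, between A and B): C10 = 28 × 40 mm.
Off by 4 mm total — nearest standard size.

C10 (28 × 40 mm)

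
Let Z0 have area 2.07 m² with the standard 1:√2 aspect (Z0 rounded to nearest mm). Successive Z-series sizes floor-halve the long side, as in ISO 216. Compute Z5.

213 × 302 mm

Let Z0's short side be w mm. w · w√2 = 2.07 m² = 2,070,000 mm², so w ≈ 1209.8 mm and w√2 ≈ 1711.0 mm → Z0 = 1210 × 1711 mm.
Z1: ⌊1711/2⌋ × 1210 = 855 × 1210 mm
Z2: ⌊1210/2⌋ × 855 = 605 × 855 mm
Z3: ⌊855/2⌋ × 605 = 427 × 605 mm
Z4: ⌊605/2⌋ × 427 = 302 × 427 mm
Z5: ⌊427/2⌋ × 302 = 213 × 302 mm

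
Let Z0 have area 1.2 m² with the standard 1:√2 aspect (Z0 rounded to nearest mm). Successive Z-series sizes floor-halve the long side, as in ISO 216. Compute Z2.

460 × 651 mm

Let Z0's short side be w mm. w · w√2 = 1.2 m² = 1,200,000 mm², so w ≈ 921.2 mm and w√2 ≈ 1302.7 mm → Z0 = 921 × 1303 mm.
Z1: ⌊1303/2⌋ × 921 = 651 × 921 mm
Z2: ⌊921/2⌋ × 651 = 460 × 651 mm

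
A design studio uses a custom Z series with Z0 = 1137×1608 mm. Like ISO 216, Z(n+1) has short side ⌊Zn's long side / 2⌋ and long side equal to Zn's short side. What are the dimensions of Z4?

Z1: ⌊1608/2⌋ × 1137 = 804 × 1137 mm
Z2: ⌊1137/2⌋ × 804 = 568 × 804 mm
Z3: ⌊804/2⌋ × 568 = 402 × 568 mm
Z4: ⌊568/2⌋ × 402 = 284 × 402 mm

284 × 402 mm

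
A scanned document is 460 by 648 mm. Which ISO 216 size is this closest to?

C2 (458 × 648 mm)

Aspect ratio 648/460 ≈ 1.409 — close to the ISO √2 ≈ 1.414.
In the C-series (envelope sizes, between A and B): C2 = 458 × 648 mm.
Off by 2 mm total — nearest standard size.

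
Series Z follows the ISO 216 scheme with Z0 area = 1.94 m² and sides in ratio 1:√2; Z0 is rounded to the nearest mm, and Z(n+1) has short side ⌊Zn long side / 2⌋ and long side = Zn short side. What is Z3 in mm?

Let Z0's short side be w mm. w · w√2 = 1.94 m² = 1,940,000 mm², so w ≈ 1171.2 mm and w√2 ≈ 1656.4 mm → Z0 = 1171 × 1656 mm.
Z1: ⌊1656/2⌋ × 1171 = 828 × 1171 mm
Z2: ⌊1171/2⌋ × 828 = 585 × 828 mm
Z3: ⌊828/2⌋ × 585 = 414 × 585 mm

414 × 585 mm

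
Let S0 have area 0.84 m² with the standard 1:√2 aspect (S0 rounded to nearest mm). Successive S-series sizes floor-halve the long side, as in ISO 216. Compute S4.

192 × 272 mm

Let S0's short side be w mm. w · w√2 = 0.84 m² = 840,000 mm², so w ≈ 770.7 mm and w√2 ≈ 1089.9 mm → S0 = 771 × 1090 mm.
S1: ⌊1090/2⌋ × 771 = 545 × 771 mm
S2: ⌊771/2⌋ × 545 = 385 × 545 mm
S3: ⌊545/2⌋ × 385 = 272 × 385 mm
S4: ⌊385/2⌋ × 272 = 192 × 272 mm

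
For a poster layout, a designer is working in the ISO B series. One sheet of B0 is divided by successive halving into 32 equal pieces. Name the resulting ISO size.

32 = 2^5, so 5 halving steps.
B0 → B1 → … → B5 after 5 steps.

B5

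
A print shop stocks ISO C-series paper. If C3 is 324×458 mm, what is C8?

57 × 81 mm

C4: ⌊458/2⌋ × 324 = 229 × 324 mm
C5: ⌊324/2⌋ × 229 = 162 × 229 mm
C6: ⌊229/2⌋ × 162 = 114 × 162 mm
C7: ⌊162/2⌋ × 114 = 81 × 114 mm
C8: ⌊114/2⌋ × 81 = 57 × 81 mm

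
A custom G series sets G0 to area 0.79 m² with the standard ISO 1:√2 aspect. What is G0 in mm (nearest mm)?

Let the short side be w mm. Then w · w√2 = 0.79 m² = 790,000 mm².
w² = 790,000/√2, so w ≈ 747.4 mm; long side = w√2 ≈ 1057.0 mm.

747 × 1057 mm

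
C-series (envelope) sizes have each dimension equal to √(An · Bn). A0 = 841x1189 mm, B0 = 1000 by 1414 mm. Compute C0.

Short side: √(841 · 1000) = √841000 ≈ 917.1 → 917 mm
Long side: √(1189 · 1414) = √1681246 ≈ 1296.6 → 1297 mm

917 × 1297 mm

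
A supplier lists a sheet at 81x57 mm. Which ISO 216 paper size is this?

Aspect ratio 81/57 ≈ 1.421 — close to the ISO √2 ≈ 1.414.
In the C-series (envelope sizes, between A and B): C8 = 57 × 81 mm.

C8 (57 × 81 mm)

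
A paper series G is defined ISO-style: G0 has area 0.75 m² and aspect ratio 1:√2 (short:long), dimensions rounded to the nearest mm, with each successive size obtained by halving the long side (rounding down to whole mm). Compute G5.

Let G0's short side be w mm. w · w√2 = 0.75 m² = 750,000 mm², so w ≈ 728.2 mm and w√2 ≈ 1029.9 mm → G0 = 728 × 1030 mm.
G1: ⌊1030/2⌋ × 728 = 515 × 728 mm
G2: ⌊728/2⌋ × 515 = 364 × 515 mm
G3: ⌊515/2⌋ × 364 = 257 × 364 mm
G4: ⌊364/2⌋ × 257 = 182 × 257 mm
G5: ⌊257/2⌋ × 182 = 128 × 182 mm

128 × 182 mm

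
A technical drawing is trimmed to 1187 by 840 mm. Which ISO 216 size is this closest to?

Aspect ratio 1187/840 ≈ 1.413 — close to the ISO √2 ≈ 1.414.
In the A-series (A0 area = 1 m²): A0 = 841 × 1189 mm.
Off by 3 mm total — nearest standard size.

A0 (841 × 1189 mm)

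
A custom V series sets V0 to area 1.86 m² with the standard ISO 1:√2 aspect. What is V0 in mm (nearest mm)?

1147 × 1622 mm

Let the short side be w mm. Then w · w√2 = 1.86 m² = 1,860,000 mm².
w² = 1,860,000/√2, so w ≈ 1146.8 mm; long side = w√2 ≈ 1621.9 mm.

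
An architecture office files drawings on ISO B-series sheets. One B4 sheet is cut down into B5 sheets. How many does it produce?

B4 = 250 × 353 mm; B5 = 176 × 250 mm.
Each halving step doubles the count; 1 step from B4 to B5.
2^1 = 2.

2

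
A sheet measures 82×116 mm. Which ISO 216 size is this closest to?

Aspect ratio 116/82 ≈ 1.415 — close to the ISO √2 ≈ 1.414.
In the C-series (envelope sizes, between A and B): C7 = 81 × 114 mm.
Off by 3 mm total — nearest standard size.

C7 (81 × 114 mm)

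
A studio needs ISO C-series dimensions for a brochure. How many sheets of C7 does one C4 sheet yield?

8

Each ISO step halves the sheet: 1 × C4 → 2 × C5 → 4 × C6 → 8 × C7
From C4 to C7 is 3 halving steps: 2^3 = 8.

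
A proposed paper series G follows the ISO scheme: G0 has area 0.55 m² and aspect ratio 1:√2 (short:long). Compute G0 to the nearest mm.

624 × 882 mm

Let the short side be w mm. Then w · w√2 = 0.55 m² = 550,000 mm².
w² = 550,000/√2, so w ≈ 623.6 mm; long side = w√2 ≈ 881.9 mm.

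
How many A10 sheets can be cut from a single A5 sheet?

32

A5 = 148 × 210 mm; A10 = 26 × 37 mm.
Each halving step doubles the count; 5 steps from A5 to A10.
2^5 = 32.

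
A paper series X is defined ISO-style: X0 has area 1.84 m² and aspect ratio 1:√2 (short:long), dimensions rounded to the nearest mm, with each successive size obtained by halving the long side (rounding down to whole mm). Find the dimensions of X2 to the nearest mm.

Let X0's short side be w mm. w · w√2 = 1.84 m² = 1,840,000 mm², so w ≈ 1140.6 mm and w√2 ≈ 1613.1 mm → X0 = 1141 × 1613 mm.
X1: ⌊1613/2⌋ × 1141 = 806 × 1141 mm
X2: ⌊1141/2⌋ × 806 = 570 × 806 mm

570 × 806 mm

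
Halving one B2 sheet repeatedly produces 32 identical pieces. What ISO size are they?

B7

32 = 2^5, so 5 halving steps.
B2 → B3 → … → B7 after 5 steps.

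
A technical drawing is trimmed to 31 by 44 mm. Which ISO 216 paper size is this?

Aspect ratio 44/31 ≈ 1.419 — close to the ISO √2 ≈ 1.414.
In the B-series (B0 = 1000 × 1414 mm): B10 = 31 × 44 mm.

B10 (31 × 44 mm)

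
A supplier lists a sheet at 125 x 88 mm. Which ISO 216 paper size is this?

Aspect ratio 125/88 ≈ 1.420 — close to the ISO √2 ≈ 1.414.
In the B-series (B0 = 1000 × 1414 mm): B7 = 88 × 125 mm.

B7 (88 × 125 mm)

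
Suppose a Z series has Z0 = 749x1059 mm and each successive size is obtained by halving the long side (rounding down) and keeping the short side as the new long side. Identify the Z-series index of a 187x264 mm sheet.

Z0: 749 × 1059 mm
Z1: 529 × 749 mm
Z2: 374 × 529 mm
Z3: 264 × 374 mm
Z4: 187 × 264 mm
Z5: 132 × 187 mm
→ matches Z4.

Z4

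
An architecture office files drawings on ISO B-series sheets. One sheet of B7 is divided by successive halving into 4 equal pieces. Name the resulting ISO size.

B9

4 = 2^2, so 2 halving steps.
B7 → B8 → … → B9 after 2 steps.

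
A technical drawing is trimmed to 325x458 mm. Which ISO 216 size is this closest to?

Aspect ratio 458/325 ≈ 1.409 — close to the ISO √2 ≈ 1.414.
In the C-series (envelope sizes, between A and B): C3 = 324 × 458 mm.
Off by 1 mm total — nearest standard size.

C3 (324 × 458 mm)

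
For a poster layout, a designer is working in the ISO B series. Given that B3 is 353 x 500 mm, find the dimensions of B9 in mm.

B4: ⌊500/2⌋ × 353 = 250 × 353 mm
B5: ⌊353/2⌋ × 250 = 176 × 250 mm
B6: ⌊250/2⌋ × 176 = 125 × 176 mm
B7: ⌊176/2⌋ × 125 = 88 × 125 mm
B8: ⌊125/2⌋ × 88 = 62 × 88 mm
B9: ⌊88/2⌋ × 62 = 44 × 62 mm

44 × 62 mm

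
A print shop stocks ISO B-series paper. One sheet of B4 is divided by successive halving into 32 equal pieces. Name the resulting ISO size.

B9

32 = 2^5, so 5 halving steps.
B4 → B5 → … → B9 after 5 steps.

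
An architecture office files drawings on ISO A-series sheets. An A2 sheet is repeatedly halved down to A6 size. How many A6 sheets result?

16

Each ISO step halves the sheet: 1 × A2 → 2 × A3 → 4 × A4 → 8 × A5 → …
From A2 to A6 is 4 halving steps: 2^4 = 16.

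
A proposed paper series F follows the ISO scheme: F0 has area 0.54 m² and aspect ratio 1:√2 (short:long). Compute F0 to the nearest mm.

Let the short side be w mm. Then w · w√2 = 0.54 m² = 540,000 mm².
w² = 540,000/√2, so w ≈ 617.9 mm; long side = w√2 ≈ 873.9 mm.

618 × 874 mm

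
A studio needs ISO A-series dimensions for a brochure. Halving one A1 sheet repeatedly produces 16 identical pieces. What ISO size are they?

16 = 2^4, so 4 halving steps.
A1 → A2 → … → A5 after 4 steps.

A5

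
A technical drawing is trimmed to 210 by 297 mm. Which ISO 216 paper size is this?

A4 (210 × 297 mm)

Aspect ratio 297/210 ≈ 1.414 — close to the ISO √2 ≈ 1.414.
In the A-series (A0 area = 1 m²): A4 = 210 × 297 mm.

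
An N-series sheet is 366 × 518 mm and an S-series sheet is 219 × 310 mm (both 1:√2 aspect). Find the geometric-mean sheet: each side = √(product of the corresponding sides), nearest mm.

Short side: √(366 · 219) = √80154 ≈ 283.1 → 283 mm
Long side: √(518 · 310) = √160580 ≈ 400.7 → 401 mm

283 × 401 mm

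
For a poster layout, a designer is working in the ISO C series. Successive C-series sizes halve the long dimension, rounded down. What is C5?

162 × 229 mm

C0 = 917 × 1297 mm (C0 is the geometric mean of A0 and B0, aspect 1:√2).
C1: ⌊1297/2⌋ × 917 = 648 × 917 mm
C2: ⌊917/2⌋ × 648 = 458 × 648 mm
C3: ⌊648/2⌋ × 458 = 324 × 458 mm
C4: ⌊458/2⌋ × 324 = 229 × 324 mm
C5: ⌊324/2⌋ × 229 = 162 × 229 mm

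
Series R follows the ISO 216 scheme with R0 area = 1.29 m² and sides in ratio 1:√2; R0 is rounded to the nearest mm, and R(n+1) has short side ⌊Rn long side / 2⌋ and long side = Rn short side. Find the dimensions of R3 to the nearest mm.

337 × 477 mm

Let R0's short side be w mm. w · w√2 = 1.29 m² = 1,290,000 mm², so w ≈ 955.1 mm and w√2 ≈ 1350.7 mm → R0 = 955 × 1351 mm.
R1: ⌊1351/2⌋ × 955 = 675 × 955 mm
R2: ⌊955/2⌋ × 675 = 477 × 675 mm
R3: ⌊675/2⌋ × 477 = 337 × 477 mm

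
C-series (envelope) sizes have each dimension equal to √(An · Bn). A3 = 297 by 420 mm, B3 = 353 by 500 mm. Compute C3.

324 × 458 mm

Short side: √(297 · 353) = √104841 ≈ 323.8 → 324 mm
Long side: √(420 · 500) = √210000 ≈ 458.3 → 458 mm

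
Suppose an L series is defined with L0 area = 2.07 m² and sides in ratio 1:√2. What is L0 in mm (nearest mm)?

Let the short side be w mm. Then w · w√2 = 2.07 m² = 2,070,000 mm².
w² = 2,070,000/√2, so w ≈ 1209.8 mm; long side = w√2 ≈ 1711.0 mm.

1210 × 1711 mm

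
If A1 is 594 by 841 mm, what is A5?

148 × 210 mm

A2: ⌊841/2⌋ × 594 = 420 × 594 mm
A3: ⌊594/2⌋ × 420 = 297 × 420 mm
A4: ⌊420/2⌋ × 297 = 210 × 297 mm
A5: ⌊297/2⌋ × 210 = 148 × 210 mm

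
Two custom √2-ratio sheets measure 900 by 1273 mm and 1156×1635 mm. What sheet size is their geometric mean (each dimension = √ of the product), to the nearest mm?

1020 × 1443 mm

Short side: √(900 · 1156) = √1040400 ≈ 1020.0 → 1020 mm
Long side: √(1273 · 1635) = √2081355 ≈ 1442.7 → 1443 mm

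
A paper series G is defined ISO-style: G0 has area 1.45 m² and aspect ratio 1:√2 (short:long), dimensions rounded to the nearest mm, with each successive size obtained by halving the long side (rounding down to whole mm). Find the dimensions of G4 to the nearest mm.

Let G0's short side be w mm. w · w√2 = 1.45 m² = 1,450,000 mm², so w ≈ 1012.6 mm and w√2 ≈ 1432.0 mm → G0 = 1013 × 1432 mm.
G1: ⌊1432/2⌋ × 1013 = 716 × 1013 mm
G2: ⌊1013/2⌋ × 716 = 506 × 716 mm
G3: ⌊716/2⌋ × 506 = 358 × 506 mm
G4: ⌊506/2⌋ × 358 = 253 × 358 mm

253 × 358 mm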